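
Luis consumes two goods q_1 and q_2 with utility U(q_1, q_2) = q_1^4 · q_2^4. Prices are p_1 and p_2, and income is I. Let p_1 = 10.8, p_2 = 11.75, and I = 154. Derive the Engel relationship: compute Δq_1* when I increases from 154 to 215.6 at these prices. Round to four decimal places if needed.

The MRS is q_2/q_1. Set MRS = p_1/p_2.
Rearranging, p_2·q_2 = p_1·q_1. Substituting into the budget gives p_1·q_1·(1 + 1) = I.
Demand: q_1*(p_1,p_2,I) = 0.5·I/p_1 and q_2* = 0.5·I/p_2.
At p_1=10.8, p_2=11.75, I=154: q_1* = 0.5·154/10.8 = 7.1296.
At I' = 215.6: q_1* = 9.9815. Change: 9.9815 − 7.1296 = 2.8519.

Δq_1* = 2.8519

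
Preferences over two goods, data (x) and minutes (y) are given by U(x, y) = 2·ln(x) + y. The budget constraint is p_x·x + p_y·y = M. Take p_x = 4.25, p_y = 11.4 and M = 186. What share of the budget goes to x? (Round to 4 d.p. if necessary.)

share on x = 0.1226

MU_x = 2/x, MU_y = 1. Tangency: 2/x = p_x/p_y.
So x*(p_x,p_y) = 2·p_y/p_x, independent of income; and y* = (M − 2·p_y)/p_y.
At the given prices: x* = 2·11.4/4.25 = 5.3647, and y* = 14.3158.
Expenditure on x: 4.25·5.3647 = 22.8; share = 0.1226.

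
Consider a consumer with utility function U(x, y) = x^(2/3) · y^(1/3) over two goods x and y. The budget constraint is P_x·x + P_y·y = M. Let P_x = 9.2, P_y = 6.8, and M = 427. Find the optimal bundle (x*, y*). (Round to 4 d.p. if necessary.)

MU_x/MU_y = (2/3·y)/(1/3·x); tangency sets this equal to P_x/P_y.
Rearranging, P_y·y = (1/2)·P_x·x. Substituting into the budget gives P_x·x·(1 + (1/2)) = M.
Demand: x*(P_x,P_y,M) = 2/3·M/P_x and y* = 1/3·M/P_y.
At P_x=9.2, P_y=6.8, M=427: x* = 2/3·427/9.2 = 30.942, y* = 20.9314.

x* = 30.942, y* = 20.9314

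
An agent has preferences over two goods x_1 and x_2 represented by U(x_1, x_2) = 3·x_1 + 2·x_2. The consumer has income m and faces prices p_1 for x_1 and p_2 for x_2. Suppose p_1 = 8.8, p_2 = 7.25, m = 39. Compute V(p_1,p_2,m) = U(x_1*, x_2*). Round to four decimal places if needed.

Linear utility — the consumer picks whichever good has higher MU/price: 3/8.8 = 0.3409 vs 2/7.25 = 0.2759.
x_1 gives more utility per dollar, so spend all income on x_1: x_1* = m/p_1, x_2* = 0.
Numerically: x_1* = 4.4318, x_2* = 0.
Utility at the optimum: U(4.4318, 0) = 13.2955.

V = 13.2955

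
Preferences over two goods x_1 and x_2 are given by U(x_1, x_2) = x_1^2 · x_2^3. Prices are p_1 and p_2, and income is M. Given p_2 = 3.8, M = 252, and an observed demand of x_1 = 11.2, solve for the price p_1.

p_1 = 9

The MRS is (2/3)·x_2/x_1. Set MRS = p_1/p_2.
Rearranging, p_2·x_2 = (3/2)·p_1·x_1. Substituting into the budget gives p_1·x_1·(1 + (3/2)) = M.
Demand: x_1*(p_1,p_2,M) = 0.4·M/p_1 and x_2* = 0.6·M/p_2.
Set x_1* = 11.2 in the demand function and solve for p_1: p_1 = 9.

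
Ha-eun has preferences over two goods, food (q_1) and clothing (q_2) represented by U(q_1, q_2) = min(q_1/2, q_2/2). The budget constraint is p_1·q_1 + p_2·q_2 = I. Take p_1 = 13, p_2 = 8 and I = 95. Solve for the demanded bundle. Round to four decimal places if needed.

With perfect complements, no substitution: consume in ratio q_1:q_2 = 2:2.
Budget: p_1·q_1 + p_2·q_1 = I, so (2·p_1 + 2·p_2)·q_1 = 2·I.
Demand: q_1*(p_1,p_2,I) = 2·I/(2·p_1 + 2·p_2), q_2* = 2·I/(2·p_1 + 2·p_2).
Here 2·13 + 2·8 = 42, giving q_1* = 4.5238 and q_2* = 4.5238.

q_1* = 4.5238, q_2* = 4.5238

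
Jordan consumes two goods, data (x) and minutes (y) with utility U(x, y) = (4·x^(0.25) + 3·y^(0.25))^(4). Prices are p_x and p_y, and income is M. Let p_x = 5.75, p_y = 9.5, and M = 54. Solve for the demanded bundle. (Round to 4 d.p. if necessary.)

x* = 5.9574, y* = 2.0784

From the CES first-order condition, (4/3)·(y/x)^(0.75) = p_x/p_y.
Hence y/x = ((3/4)·p_x/p_y)^(1/(0.75)), i.e. raised to the 4/3 power.
Substitute y = (y/x)·x into the budget: x* = M/(p_x + p_y·(y/x)).
Numerically y/x = 0.348878, so x* = 54/(5.75 + 9.5·0.348878) = 5.9574 and y* = 0.348878·5.9574 = 2.0784.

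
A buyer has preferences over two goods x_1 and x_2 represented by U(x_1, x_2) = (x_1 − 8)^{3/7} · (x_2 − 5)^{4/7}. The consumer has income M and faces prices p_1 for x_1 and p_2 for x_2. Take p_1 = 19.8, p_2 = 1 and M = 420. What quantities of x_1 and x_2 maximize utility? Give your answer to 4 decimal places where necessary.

This is Cobb-Douglas in (x_1−8, x_2−5): tangency gives 3/7·p_2·(x_2−5) = 4/7·p_1·(x_1−8).
Substituting into the budget: x_1* = 8 + 3/7·(M − 8·p_1 − 5·p_2)/p_1, and x_2* = 5 + 4/7·(…)/p_2.
Discretionary income = 420 − 8·19.8 − 5·1 = 256.6; x_1* = 8 + 3/7·256.6/19.8 = 13.5541; x_2* = 5 + 4/7·256.6/1 = 151.6286.

x_1* = 13.5541, x_2* = 151.6286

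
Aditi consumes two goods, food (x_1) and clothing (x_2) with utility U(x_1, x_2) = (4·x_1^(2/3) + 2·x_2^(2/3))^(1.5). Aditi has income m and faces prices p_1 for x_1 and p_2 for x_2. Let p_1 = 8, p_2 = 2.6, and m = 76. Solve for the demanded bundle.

x_1* = 4.3509, x_2* = 15.8432

From the CES first-order condition, 2·(x_2/x_1)^(1/3) = p_1/p_2.
Solve for the ratio: x_2/x_1 = [(1/2)·p_1/p_2]^(3).
Substitute x_2 = (x_2/x_1)·x_1 into the budget: x_1* = m/(p_1 + p_2·(x_2/x_1)).
Numerically x_2/x_1 = 3.641329, so x_1* = 76/(8 + 2.6·3.641329) = 4.3509 and x_2* = 3.641329·4.3509 = 15.8432.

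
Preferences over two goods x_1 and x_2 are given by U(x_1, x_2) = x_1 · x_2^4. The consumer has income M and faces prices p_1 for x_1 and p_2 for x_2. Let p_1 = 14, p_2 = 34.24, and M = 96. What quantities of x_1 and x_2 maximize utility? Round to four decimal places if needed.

x_1* = 1.3714, x_2* = 2.243

MU_x_1/MU_x_2 = (x_2)/(4·x_1); tangency sets this equal to p_1/p_2.
Rearranging, p_2·x_2 = 4·p_1·x_1. Substituting into the budget gives p_1·x_1·(1 + 4) = M.
Demand: x_1*(p_1,p_2,M) = 0.2·M/p_1 and x_2* = 0.8·M/p_2.
At p_1=14, p_2=34.24, M=96: x_1* = 0.2·96/14 = 1.3714, x_2* = 2.243.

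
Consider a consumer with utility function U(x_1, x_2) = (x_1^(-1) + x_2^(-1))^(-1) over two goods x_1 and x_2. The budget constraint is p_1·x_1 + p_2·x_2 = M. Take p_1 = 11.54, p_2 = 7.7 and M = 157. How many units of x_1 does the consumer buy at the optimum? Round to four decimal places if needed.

x_1* = 7.4882

MRS = MU_x_1/MU_x_2 = (x_2/x_1)^(2). Set equal to p_1/p_2.
Hence x_2/x_1 = (p_1/p_2)^(1/(2)), i.e. raised to the 0.5 power.
With the ratio pinned down, the budget gives x_1* = M/(p_1 + p_2·(x_2/x_1)) and x_2* = (x_2/x_1)·x_1*.
Numerically x_2/x_1 = 1.224215, so x_1* = 157/(11.54 + 7.7·1.224215) = 7.4882.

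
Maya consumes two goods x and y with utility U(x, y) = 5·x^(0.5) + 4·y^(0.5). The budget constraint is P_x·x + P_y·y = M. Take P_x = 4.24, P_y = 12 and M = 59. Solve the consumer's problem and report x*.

MRS = MU_x/MU_y = (5/4)·(y/x)^(0.5). Set equal to P_x/P_y.
Solve for the ratio: y/x = [(4/5)·P_x/P_y]^(2).
Substitute y = (y/x)·x into the budget: x* = M/(P_x + P_y·(y/x)).
Numerically y/x = 0.0799, so x* = 59/(4.24 + 12·0.0799) = 11.3488.

x* = 11.3488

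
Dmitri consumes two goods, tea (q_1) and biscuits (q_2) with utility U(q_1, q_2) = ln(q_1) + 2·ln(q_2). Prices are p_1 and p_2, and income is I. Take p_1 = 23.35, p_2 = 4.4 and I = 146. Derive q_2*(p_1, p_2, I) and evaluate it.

Tangency: MRS = (1/2)·q_2/q_1 = p_1/p_2.
Rearranging, p_2·q_2 = 2·p_1·q_1. Substituting into the budget gives p_1·q_1·(1 + 2) = I.
Demand: q_1*(p_1,p_2,I) = 1/3·I/p_1 and q_2* = 2/3·I/p_2.
At p_1=23.35, p_2=4.4, I=146: q_2* = 2/3·146/4.4 = 22.1212.

q_2* = 22.1212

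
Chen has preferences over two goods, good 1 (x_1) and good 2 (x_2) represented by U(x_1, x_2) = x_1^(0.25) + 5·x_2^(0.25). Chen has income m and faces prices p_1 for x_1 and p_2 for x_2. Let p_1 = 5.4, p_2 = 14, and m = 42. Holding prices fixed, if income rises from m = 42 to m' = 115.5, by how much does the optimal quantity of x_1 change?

Δx_1* = 1.8842

MU_x_1 ∝ x_1^(-0.75), MU_x_2 ∝ 5·x_2^(-0.75), so MRS = (1/5)·(x_2/x_1)^(0.75) = p_1/p_2.
Solve for the ratio: x_2/x_1 = [5·p_1/p_2]^(4/3).
Substitute x_2 = (x_2/x_1)·x_1 into the budget: x_1* = m/(p_1 + p_2·(x_2/x_1)).
Numerically x_2/x_1 = 2.40057, so x_1* = 42/(5.4 + 14·2.40057) = 1.0767.
At m' = 115.5: x_1* = 2.9609. Change: 2.9609 − 1.0767 = 1.8842.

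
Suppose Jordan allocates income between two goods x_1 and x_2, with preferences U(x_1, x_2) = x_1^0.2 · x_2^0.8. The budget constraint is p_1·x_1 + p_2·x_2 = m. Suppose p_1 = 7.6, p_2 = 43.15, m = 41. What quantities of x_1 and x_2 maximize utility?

x_1* = 1.0789, x_2* = 0.7601

MU_x_1/MU_x_2 = (0.2·x_2)/(0.8·x_1); tangency sets this equal to p_1/p_2.
Rearranging, p_2·x_2 = 4·p_1·x_1. Substituting into the budget gives p_1·x_1·(1 + 4) = m.
Demand: x_1*(p_1,p_2,m) = 0.2·m/p_1 and x_2* = 0.8·m/p_2.
At p_1=7.6, p_2=43.15, m=41: x_1* = 0.2·41/7.6 = 1.0789, x_2* = 0.7601.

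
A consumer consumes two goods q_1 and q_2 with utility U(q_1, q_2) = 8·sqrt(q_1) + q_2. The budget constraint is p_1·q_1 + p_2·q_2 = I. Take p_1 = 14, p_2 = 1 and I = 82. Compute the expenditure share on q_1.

MU_q_1 = 4/√q_1, MU_q_2 = 1. Tangency: 4/√q_1 = p_1/p_2.
Thus q_1* = (4·p_2/p_1)² — independent of I — with the rest of income spent on q_2.
Plugging in: q_1* = (4·1/14)² = 0.0816, q_2* = 80.8571.
Expenditure on q_1: 14·0.0816 = 1.1429; share = 0.0139.

share on q_1 = 0.0139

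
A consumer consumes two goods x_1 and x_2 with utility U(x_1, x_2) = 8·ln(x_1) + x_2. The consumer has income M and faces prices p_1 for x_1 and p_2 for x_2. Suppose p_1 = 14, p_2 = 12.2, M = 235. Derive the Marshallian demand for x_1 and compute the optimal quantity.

x_1* = 6.9714

Set MRS = p_1/p_2: (8/x_1)/1 = p_1/p_2.
So x_1*(p_1,p_2) = 8·p_2/p_1, independent of income; and x_2* = (M − 8·p_2)/p_2.
At the given prices: x_1* = 8·12.2/14 = 6.9714.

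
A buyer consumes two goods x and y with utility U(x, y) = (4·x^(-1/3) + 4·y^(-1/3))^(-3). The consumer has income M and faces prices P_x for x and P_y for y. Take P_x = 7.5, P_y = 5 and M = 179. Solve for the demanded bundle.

x* = 12.5376, y* = 16.9935

MU_x ∝ 4·x^(-4/3), MU_y ∝ 4·y^(-4/3), so MRS = (y/x)^(4/3) = P_x/P_y.
Hence y/x = (P_x/P_y)^(1/(4/3)), i.e. raised to the 0.75 power.
With the ratio pinned down, the budget gives x* = M/(P_x + P_y·(y/x)) and y* = (y/x)·x*.
Numerically y/x = 1.355403, so x* = 179/(7.5 + 5·1.355403) = 12.5376 and y* = 1.355403·12.5376 = 16.9935.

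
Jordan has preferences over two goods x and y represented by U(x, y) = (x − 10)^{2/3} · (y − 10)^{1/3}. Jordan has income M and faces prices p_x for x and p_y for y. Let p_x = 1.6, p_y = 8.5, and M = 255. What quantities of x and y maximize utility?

x* = 74.1667, y* = 16.0392

This is Cobb-Douglas in (x−10, y−10): tangency gives 2/3·p_y·(y−10) = 1/3·p_x·(x−10).
Substituting into the budget: x* = 10 + 2/3·(M − 10·p_x − 10·p_y)/p_x, and y* = 10 + 1/3·(…)/p_y.
Discretionary income = 255 − 10·1.6 − 10·8.5 = 154; x* = 10 + 2/3·154/1.6 = 74.1667; y* = 10 + 1/3·154/8.5 = 16.0392.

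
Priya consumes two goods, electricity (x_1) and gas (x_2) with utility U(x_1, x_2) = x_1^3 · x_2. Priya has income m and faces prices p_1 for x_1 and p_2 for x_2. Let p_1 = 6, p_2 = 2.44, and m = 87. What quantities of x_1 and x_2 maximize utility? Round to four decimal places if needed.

x_1* = 10.875, x_2* = 8.9139

MU_x_1/MU_x_2 = (3·x_2)/(x_1); tangency sets this equal to p_1/p_2.
So 3·p_2·x_2 = p_1·x_1; combined with the budget, a share 0.75 of income goes to x_1.
Demand: x_1*(p_1,p_2,m) = 0.75·m/p_1 and x_2* = 0.25·m/p_2.
At p_1=6, p_2=2.44, m=87: x_1* = 0.75·87/6 = 10.875, x_2* = 8.9139.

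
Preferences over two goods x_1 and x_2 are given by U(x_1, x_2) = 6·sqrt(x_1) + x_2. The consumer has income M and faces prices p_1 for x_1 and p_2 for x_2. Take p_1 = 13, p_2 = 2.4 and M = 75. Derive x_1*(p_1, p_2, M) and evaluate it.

x_1* = 0.3067

Plugging in: x_1* = (3·2.4/13)² = 0.3067.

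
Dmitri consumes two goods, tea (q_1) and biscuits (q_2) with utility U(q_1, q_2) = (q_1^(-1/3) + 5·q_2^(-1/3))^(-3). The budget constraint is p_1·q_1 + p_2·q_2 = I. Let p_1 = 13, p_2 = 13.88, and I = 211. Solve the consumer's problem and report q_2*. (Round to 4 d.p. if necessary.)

Numerically q_2/q_1 = 3.183413, so q_1* = 211/(13 + 13.88·3.183413) = 3.6897 and q_2* = 3.183413·3.6897 = 11.7459.

q_2* = 11.7459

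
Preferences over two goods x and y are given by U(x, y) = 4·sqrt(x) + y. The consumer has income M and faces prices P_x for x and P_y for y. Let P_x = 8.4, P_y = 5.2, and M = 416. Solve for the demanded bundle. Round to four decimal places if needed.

Utility is quasi-linear in y; the FOC for x is 2/√x = P_x/P_y.
Solve: √x = 2·P_y/P_x, so x*(P_x,P_y) = (2·P_y/P_x)², and y* = (M − P_x·x*)/P_y.
Plugging in: x* = (2·5.2/8.4)² = 1.5329, y* = 77.5238.

x* = 1.5329, y* = 77.5238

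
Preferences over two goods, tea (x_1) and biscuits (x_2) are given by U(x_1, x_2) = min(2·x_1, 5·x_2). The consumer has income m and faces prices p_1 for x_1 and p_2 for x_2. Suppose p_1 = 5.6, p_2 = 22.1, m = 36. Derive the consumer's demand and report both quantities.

x_1* = 2.4931, x_2* = 0.9972

With perfect complements, no substitution: consume in ratio x_1:x_2 = 5:2.
Budget: p_1·x_1 + p_2·(2/5)·x_1 = m, so (5·p_1 + 2·p_2)·x_1 = 5·m.
Demand: x_1*(p_1,p_2,m) = 5·m/(5·p_1 + 2·p_2), x_2* = 2·m/(5·p_1 + 2·p_2).
Here 5·5.6 + 2·22.1 = 72.2, giving x_1* = 2.4931 and x_2* = 0.9972.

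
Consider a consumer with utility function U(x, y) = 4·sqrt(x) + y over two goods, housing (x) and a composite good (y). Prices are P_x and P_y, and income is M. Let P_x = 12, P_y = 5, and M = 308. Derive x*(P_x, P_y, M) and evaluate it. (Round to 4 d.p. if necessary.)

x* = 0.6944

Utility is quasi-linear in y; the FOC for x is 2/√x = P_x/P_y.
Thus x* = (2·P_y/P_x)² — independent of M — with the rest of income spent on y.
Plugging in: x* = (2·5/12)² = 0.6944.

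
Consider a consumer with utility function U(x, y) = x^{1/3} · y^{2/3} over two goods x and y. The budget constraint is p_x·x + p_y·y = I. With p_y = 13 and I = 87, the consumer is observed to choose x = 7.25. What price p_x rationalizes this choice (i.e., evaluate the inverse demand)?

p_x = 4

MU_x/MU_y = (1/3·y)/(2/3·x); tangency sets this equal to p_x/p_y.
So 1/3·p_y·y = 2/3·p_x·x; combined with the budget, a share 1/3 of income goes to x.
Demand: x*(p_x,p_y,I) = 1/3·I/p_x and y* = 2/3·I/p_y.
Set x* = 7.25 in the demand function and solve for p_x: p_x = 4.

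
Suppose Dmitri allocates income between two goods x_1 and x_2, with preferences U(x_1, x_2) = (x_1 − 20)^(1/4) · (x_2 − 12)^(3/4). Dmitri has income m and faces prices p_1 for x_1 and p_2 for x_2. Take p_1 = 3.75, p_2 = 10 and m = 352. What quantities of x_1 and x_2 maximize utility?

Let x_1' = x_1−20, x_2' = x_2−12. MRS = (1/3)·x_2'/x_1' = p_1/p_2.
Substituting into the budget: x_1* = 20 + 0.25·(m − 20·p_1 − 12·p_2)/p_1, and x_2* = 12 + 0.75·(…)/p_2.
Discretionary income = 352 − 20·3.75 − 12·10 = 157; x_1* = 20 + 0.25·157/3.75 = 30.4667; x_2* = 12 + 0.75·157/10 = 23.775.

x_1* = 30.4667, x_2* = 23.775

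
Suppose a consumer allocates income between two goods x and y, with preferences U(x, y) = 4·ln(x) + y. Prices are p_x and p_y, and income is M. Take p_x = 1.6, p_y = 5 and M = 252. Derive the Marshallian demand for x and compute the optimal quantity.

So x*(p_x,p_y) = 4·p_y/p_x, independent of income; and y* = (M − 4·p_y)/p_y.
At the given prices: x* = 4·5/1.6 = 12.5.

x* = 12.5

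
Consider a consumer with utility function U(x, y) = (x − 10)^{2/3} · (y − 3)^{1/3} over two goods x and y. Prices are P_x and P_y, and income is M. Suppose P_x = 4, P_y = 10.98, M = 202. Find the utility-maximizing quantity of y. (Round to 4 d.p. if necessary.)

Let x' = x−10, y' = y−3. MRS = 2·y'/x' = P_x/P_y.
Substituting into the budget: x* = 10 + 2/3·(M − 10·P_x − 3·P_y)/P_x, and y* = 3 + 1/3·(…)/P_y.
Discretionary income = 202 − 10·4 − 3·10.98 = 129.06; y* = 3 + 1/3·129.06/10.98 = 6.918.

y* = 6.918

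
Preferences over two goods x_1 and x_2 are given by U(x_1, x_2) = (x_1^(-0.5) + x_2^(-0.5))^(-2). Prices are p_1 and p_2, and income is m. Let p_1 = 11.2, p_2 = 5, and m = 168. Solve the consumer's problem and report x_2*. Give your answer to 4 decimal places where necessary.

x_2* = 14.5554

MU_x_1 ∝ x_1^(-1.5), MU_x_2 ∝ x_2^(-1.5), so MRS = (x_2/x_1)^(1.5) = p_1/p_2.
Solve for the ratio: x_2/x_1 = [p_1/p_2]^(2/3).
Substitute x_2 = (x_2/x_1)·x_1 into the budget: x_1* = m/(p_1 + p_2·(x_2/x_1)).
Numerically x_2/x_1 = 1.71198, so x_1* = 168/(11.2 + 5·1.71198) = 8.5021 and x_2* = 1.71198·8.5021 = 14.5554.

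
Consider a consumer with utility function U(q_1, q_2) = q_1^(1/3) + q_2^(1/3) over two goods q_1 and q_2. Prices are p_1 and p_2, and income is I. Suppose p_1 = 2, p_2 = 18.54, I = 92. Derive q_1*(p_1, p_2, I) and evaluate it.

q_1* = 34.627

With the ratio pinned down, the budget gives q_1* = I/(p_1 + p_2·(q_2/q_1)) and q_2* = (q_2/q_1)·q_1*.
Numerically q_2/q_1 = 0.035431, so q_1* = 92/(2 + 18.54·0.035431) = 34.627.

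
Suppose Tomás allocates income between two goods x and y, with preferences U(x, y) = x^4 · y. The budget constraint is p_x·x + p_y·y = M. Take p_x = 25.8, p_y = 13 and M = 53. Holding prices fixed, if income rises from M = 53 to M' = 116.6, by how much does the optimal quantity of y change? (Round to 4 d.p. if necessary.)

Tangency: MRS = 4·y/x = p_x/p_y.
Rearranging, p_y·y = (1/4)·p_x·x. Substituting into the budget gives p_x·x·(1 + (1/4)) = M.
Demand: x*(p_x,p_y,M) = 0.8·M/p_x and y* = 0.2·M/p_y.
At p_x=25.8, p_y=13, M=53: y* = 0.2·53/13 = 0.8154.
At M' = 116.6: y* = 1.7938. Change: 1.7938 − 0.8154 = 0.9785.

Δy* = 0.9785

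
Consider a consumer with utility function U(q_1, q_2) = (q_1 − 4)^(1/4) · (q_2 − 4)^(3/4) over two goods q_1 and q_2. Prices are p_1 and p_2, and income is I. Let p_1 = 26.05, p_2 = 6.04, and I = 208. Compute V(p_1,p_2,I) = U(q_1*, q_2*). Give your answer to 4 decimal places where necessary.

This is Cobb-Douglas in (q_1−4, q_2−4): tangency gives 0.25·p_2·(q_2−4) = 0.75·p_1·(q_1−4).
After buying the subsistence bundle (4, 4), a share 0.25 of the remaining income goes to q_1: q_1* = 4 + 0.25·(I − 4p_1 − 4p_2)/p_1.
Discretionary income = 208 − 4·26.05 − 4·6.04 = 79.64; q_1* = 4 + 0.25·79.64/26.05 = 4.7643; q_2* = 4 + 0.75·79.64/6.04 = 13.8891.
Utility at the optimum: U(4.7643, 13.8891) = 5.2141.

V = 5.2141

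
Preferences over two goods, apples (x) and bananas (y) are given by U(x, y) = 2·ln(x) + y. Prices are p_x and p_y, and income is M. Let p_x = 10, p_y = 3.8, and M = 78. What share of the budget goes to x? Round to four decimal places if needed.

MU_x = 2/x, MU_y = 1. Tangency: 2/x = p_x/p_y.
So x*(p_x,p_y) = 2·p_y/p_x, independent of income; and y* = (M − 2·p_y)/p_y.
At the given prices: x* = 2·3.8/10 = 0.76, and y* = 18.5263.
Expenditure on x: 10·0.76 = 7.6; share = 0.0974.

share on x = 0.0974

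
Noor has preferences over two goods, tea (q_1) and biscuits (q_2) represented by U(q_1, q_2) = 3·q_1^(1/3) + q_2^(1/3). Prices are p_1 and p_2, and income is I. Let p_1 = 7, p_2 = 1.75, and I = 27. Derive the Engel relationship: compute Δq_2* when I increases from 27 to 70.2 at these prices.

MU_q_1 ∝ 3·q_1^(-2/3), MU_q_2 ∝ q_2^(-2/3), so MRS = 3·(q_2/q_1)^(2/3) = p_1/p_2.
Solve for the ratio: q_2/q_1 = [(1/3)·p_1/p_2]^(1.5).
Substitute q_2 = (q_2/q_1)·q_1 into the budget: q_1* = I/(p_1 + p_2·(q_2/q_1)).
Numerically q_2/q_1 = 1.539601, so q_1* = 27/(7 + 1.75·1.539601) = 2.7851 and q_2* = 1.539601·2.7851 = 4.288.
At I' = 70.2: q_2* = 11.1488. Change: 11.1488 − 4.288 = 6.8608.

Δq_2* = 6.8608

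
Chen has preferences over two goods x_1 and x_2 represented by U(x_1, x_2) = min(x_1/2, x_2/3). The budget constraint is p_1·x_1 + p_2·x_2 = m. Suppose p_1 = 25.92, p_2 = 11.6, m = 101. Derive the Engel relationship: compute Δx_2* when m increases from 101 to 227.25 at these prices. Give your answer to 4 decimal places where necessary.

Δx_2* = 4.3715

With perfect complements, no substitution: consume in ratio x_1:x_2 = 2:3.
Budget: p_1·x_1 + p_2·(3/2)·x_1 = m, so (2·p_1 + 3·p_2)·x_1 = 2·m.
Demand: x_1*(p_1,p_2,m) = 2·m/(2·p_1 + 3·p_2), x_2* = 3·m/(2·p_1 + 3·p_2).
Here 2·25.92 + 3·11.6 = 86.64, giving x_2* = 3.4972.
At m' = 227.25: x_2* = 7.8688. Change: 7.8688 − 3.4972 = 4.3715.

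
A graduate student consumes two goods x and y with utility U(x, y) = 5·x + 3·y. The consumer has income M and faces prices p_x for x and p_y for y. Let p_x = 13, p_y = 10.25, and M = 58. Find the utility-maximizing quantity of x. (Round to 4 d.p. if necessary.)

x* = 4.4615

Perfect substitutes: compare marginal utility per dollar. 5/p_x vs 3/p_y → 0.3846 vs 0.2927.
x gives more utility per dollar, so spend all income on x: x* = M/p_x, y* = 0.
Numerically: x* = 4.4615, y* = 0.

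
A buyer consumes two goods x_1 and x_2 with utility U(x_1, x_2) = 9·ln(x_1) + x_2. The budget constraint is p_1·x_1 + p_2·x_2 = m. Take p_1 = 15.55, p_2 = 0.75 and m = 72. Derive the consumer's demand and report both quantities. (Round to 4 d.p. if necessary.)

x_1* = 0.4341, x_2* = 87

MU_x_1 = 9/x_1, MU_x_2 = 1. Tangency: 9/x_1 = p_1/p_2.
So x_1*(p_1,p_2) = 9·p_2/p_1, independent of income; and x_2* = (m − 9·p_2)/p_2.
At the given prices: x_1* = 9·0.75/15.55 = 0.4341, and x_2* = 87.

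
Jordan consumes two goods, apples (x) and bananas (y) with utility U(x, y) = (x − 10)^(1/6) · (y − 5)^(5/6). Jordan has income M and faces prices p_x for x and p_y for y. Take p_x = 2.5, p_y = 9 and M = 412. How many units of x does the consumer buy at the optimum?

x* = 32.8

MRS = (1/5)·(y−5)/(x−10). Tangency with p_x/p_y gives y−5 = 5·(p_x/p_y)·(x−10).
After buying the subsistence bundle (10, 5), a share 1/6 of the remaining income goes to x: x* = 10 + 1/6·(M − 10p_x − 5p_y)/p_x.
Discretionary income = 412 − 10·2.5 − 5·9 = 342; x* = 10 + 1/6·342/2.5 = 32.8.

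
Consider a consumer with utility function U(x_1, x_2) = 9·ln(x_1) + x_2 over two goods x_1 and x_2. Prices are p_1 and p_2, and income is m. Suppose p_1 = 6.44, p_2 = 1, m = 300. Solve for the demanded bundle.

x_1* = 1.3975, x_2* = 291

MU_x_1 = 9/x_1, MU_x_2 = 1. Tangency: 9/x_1 = p_1/p_2.
So x_1*(p_1,p_2) = 9·p_2/p_1, independent of income; and x_2* = (m − 9·p_2)/p_2.
At the given prices: x_1* = 9·1/6.44 = 1.3975, and x_2* = 291.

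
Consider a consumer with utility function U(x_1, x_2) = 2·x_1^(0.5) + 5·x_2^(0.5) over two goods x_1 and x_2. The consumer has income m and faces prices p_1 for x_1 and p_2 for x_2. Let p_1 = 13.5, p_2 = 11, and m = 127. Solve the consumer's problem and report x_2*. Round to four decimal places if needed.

From the CES first-order condition, (2/5)·(x_2/x_1)^(0.5) = p_1/p_2.
Hence x_2/x_1 = ((5/2)·p_1/p_2)^(1/(0.5)), i.e. raised to the 2 power.
With the ratio pinned down, the budget gives x_1* = m/(p_1 + p_2·(x_2/x_1)) and x_2* = (x_2/x_1)·x_1*.
Numerically x_2/x_1 = 9.41374, so x_1* = 127/(13.5 + 11·9.41374) = 1.085 and x_2* = 9.41374·1.085 = 10.2139.

x_2* = 10.2139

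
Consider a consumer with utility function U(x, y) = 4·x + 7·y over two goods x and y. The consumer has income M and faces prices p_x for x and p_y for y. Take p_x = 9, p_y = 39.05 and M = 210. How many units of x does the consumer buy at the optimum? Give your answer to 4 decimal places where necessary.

x* = 23.3333

Linear utility — the consumer picks whichever good has higher MU/price: 4/9 = 0.4444 vs 7/39.05 = 0.1793.
x gives more utility per dollar, so spend all income on x: x* = M/p_x, y* = 0.
Numerically: x* = 23.3333, y* = 0.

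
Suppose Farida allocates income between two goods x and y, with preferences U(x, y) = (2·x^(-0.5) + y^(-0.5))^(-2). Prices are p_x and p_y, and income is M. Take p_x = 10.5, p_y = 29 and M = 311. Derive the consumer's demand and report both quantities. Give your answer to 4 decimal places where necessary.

From the CES first-order condition, 2·(y/x)^(1.5) = p_x/p_y.
Solve for the ratio: y/x = [(1/2)·p_x/p_y]^(2/3).
With the ratio pinned down, the budget gives x* = M/(p_x + p_y·(y/x)) and y* = (y/x)·x*.
Numerically y/x = 0.320018, so x* = 311/(10.5 + 29·0.320018) = 15.7225 and y* = 0.320018·15.7225 = 5.0315.

x* = 15.7225, y* = 5.0315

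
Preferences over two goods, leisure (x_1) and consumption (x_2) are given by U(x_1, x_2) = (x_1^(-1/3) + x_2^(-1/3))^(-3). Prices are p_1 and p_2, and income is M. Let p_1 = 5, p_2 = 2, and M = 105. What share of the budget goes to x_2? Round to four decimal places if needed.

share on x_2 = 0.443

From the CES first-order condition, (x_2/x_1)^(4/3) = p_1/p_2.
Hence x_2/x_1 = (p_1/p_2)^(1/(4/3)), i.e. raised to the 0.75 power.
With the ratio pinned down, the budget gives x_1* = M/(p_1 + p_2·(x_2/x_1)) and x_2* = (x_2/x_1)·x_1*.
Numerically x_2/x_1 = 1.988177, so x_1* = 105/(5 + 2·1.988177) = 11.6974 and x_2* = 1.988177·11.6974 = 23.2565.
Expenditure on x_2: 2·23.2565 = 46.513; share = 0.443.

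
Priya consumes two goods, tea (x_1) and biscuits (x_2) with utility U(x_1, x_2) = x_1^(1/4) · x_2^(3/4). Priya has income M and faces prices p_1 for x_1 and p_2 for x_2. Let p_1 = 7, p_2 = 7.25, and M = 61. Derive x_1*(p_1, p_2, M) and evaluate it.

x_1* = 2.1786

Tangency: MRS = (1/3)·x_2/x_1 = p_1/p_2.
So 0.25·p_2·x_2 = 0.75·p_1·x_1; combined with the budget, a share 0.25 of income goes to x_1.
Demand: x_1*(p_1,p_2,M) = 0.25·M/p_1 and x_2* = 0.75·M/p_2.
At p_1=7, p_2=7.25, M=61: x_1* = 0.25·61/7 = 2.1786.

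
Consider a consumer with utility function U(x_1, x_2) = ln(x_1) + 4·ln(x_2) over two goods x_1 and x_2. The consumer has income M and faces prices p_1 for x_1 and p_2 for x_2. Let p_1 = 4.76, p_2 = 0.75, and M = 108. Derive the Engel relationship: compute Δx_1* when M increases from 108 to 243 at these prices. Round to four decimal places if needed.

Tangency: MRS = (1/4)·x_2/x_1 = p_1/p_2.
So p_2·x_2 = 4·p_1·x_1; combined with the budget, a share 0.2 of income goes to x_1.
Demand: x_1*(p_1,p_2,M) = 0.2·M/p_1 and x_2* = 0.8·M/p_2.
At p_1=4.76, p_2=0.75, M=108: x_1* = 0.2·108/4.76 = 4.5378.
At M' = 243: x_1* = 10.2101. Change: 10.2101 − 4.5378 = 5.6723.

Δx_1* = 5.6723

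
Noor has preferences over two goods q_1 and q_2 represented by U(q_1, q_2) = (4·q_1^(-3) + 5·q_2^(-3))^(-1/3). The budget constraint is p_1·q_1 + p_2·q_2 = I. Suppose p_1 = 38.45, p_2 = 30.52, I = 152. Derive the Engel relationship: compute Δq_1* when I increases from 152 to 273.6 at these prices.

Δq_1* = 1.674

MU_q_1 ∝ 4·q_1^(-4), MU_q_2 ∝ 5·q_2^(-4), so MRS = (4/5)·(q_2/q_1)^(4) = p_1/p_2.
Hence q_2/q_1 = ((5/4)·p_1/p_2)^(1/(4)), i.e. raised to the 0.25 power.
Substitute q_2 = (q_2/q_1)·q_1 into the budget: q_1* = I/(p_1 + p_2·(q_2/q_1)).
Numerically q_2/q_1 = 1.120226, so q_1* = 152/(38.45 + 30.52·1.120226) = 2.0925.
At I' = 273.6: q_1* = 3.7666. Change: 3.7666 − 2.0925 = 1.674.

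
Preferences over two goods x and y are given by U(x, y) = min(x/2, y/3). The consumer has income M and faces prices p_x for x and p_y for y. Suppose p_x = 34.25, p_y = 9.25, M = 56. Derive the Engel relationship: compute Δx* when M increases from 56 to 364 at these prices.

Δx* = 6.4

Leontief preferences: the optimum is at the kink where x/2 = y/3, i.e. y = (3/2)·x.
Budget: p_x·x + p_y·(3/2)·x = M, so (2·p_x + 3·p_y)·x = 2·M.
Demand: x*(p_x,p_y,M) = 2·M/(2·p_x + 3·p_y), y* = 3·M/(2·p_x + 3·p_y).
Here 2·34.25 + 3·9.25 = 96.25, giving x* = 1.1636.
At M' = 364: x* = 7.5636. Change: 7.5636 − 1.1636 = 6.4.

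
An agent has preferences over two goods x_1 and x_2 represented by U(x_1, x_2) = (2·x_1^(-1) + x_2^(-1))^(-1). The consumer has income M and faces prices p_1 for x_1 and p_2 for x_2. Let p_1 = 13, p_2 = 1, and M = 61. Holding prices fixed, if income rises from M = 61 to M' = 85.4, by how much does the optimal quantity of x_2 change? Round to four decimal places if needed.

Δx_2* = 4.0006

From the CES first-order condition, 2·(x_2/x_1)^(2) = p_1/p_2.
Solve for the ratio: x_2/x_1 = [(1/2)·p_1/p_2]^(0.5).
Substitute x_2 = (x_2/x_1)·x_1 into the budget: x_1* = M/(p_1 + p_2·(x_2/x_1)).
Numerically x_2/x_1 = 2.54951, so x_1* = 61/(13 + 1·2.54951) = 3.923 and x_2* = 2.54951·3.923 = 10.0016.
At M' = 85.4: x_2* = 14.0023. Change: 14.0023 − 10.0016 = 4.0006.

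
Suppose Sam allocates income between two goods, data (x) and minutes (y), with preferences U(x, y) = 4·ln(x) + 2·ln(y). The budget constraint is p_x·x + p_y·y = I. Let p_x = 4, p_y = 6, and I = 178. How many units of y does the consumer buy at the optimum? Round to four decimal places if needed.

Demand: x*(p_x,p_y,I) = 2/3·I/p_x and y* = 1/3·I/p_y.
At p_x=4, p_y=6, I=178: y* = 1/3·178/6 = 9.8889.

y* = 9.8889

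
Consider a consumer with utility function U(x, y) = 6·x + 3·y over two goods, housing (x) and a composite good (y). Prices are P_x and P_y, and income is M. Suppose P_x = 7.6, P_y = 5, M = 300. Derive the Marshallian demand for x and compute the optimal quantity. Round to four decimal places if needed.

x* = 39.4737

Linear utility — the consumer picks whichever good has higher MU/price: 6/7.6 = 0.7895 vs 3/5 = 0.6.
x gives more utility per dollar, so spend all income on x: x* = M/P_x, y* = 0.
Numerically: x* = 39.4737, y* = 0.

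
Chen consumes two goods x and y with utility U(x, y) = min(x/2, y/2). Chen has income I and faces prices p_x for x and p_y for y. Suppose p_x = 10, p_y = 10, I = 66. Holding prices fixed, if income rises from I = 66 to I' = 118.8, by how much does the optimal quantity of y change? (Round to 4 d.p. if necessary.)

Δy* = 2.64

Demand: x*(p_x,p_y,I) = 2·I/(2·p_x + 2·p_y), y* = 2·I/(2·p_x + 2·p_y).
Here 2·10 + 2·10 = 40, giving y* = 3.3.
At I' = 118.8: y* = 5.94. Change: 5.94 − 3.3 = 2.64.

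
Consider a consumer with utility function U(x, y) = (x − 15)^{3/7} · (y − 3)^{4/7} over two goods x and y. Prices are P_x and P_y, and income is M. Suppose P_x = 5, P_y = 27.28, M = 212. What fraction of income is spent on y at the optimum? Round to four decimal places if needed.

share on y = 0.5347

MRS = (3/4)·(y−3)/(x−15). Tangency with P_x/P_y gives y−3 = (4/3)·(P_x/P_y)·(x−15).
After buying the subsistence bundle (15, 3), a share 3/7 of the remaining income goes to x: x* = 15 + 3/7·(M − 15P_x − 3P_y)/P_x.
Discretionary income = 212 − 15·5 − 3·27.28 = 55.16; x* = 15 + 3/7·55.16/5 = 19.728; y* = 3 + 4/7·55.16/27.28 = 4.1554.
Expenditure on y: 27.28·4.1554 = 113.36; share = 0.5347.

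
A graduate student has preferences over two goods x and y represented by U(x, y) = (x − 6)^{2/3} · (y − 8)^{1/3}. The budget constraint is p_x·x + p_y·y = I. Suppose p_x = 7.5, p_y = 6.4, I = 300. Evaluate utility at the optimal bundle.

Let x' = x−6, y' = y−8. MRS = 2·y'/x' = p_x/p_y.
Substituting into the budget: x* = 6 + 2/3·(I − 6·p_x − 8·p_y)/p_x, and y* = 8 + 1/3·(…)/p_y.
Discretionary income = 300 − 6·7.5 − 8·6.4 = 203.8; x* = 6 + 2/3·203.8/7.5 = 24.1156; y* = 8 + 1/3·203.8/6.4 = 18.6146.
Utility at the optimum: U(24.1156, 18.6146) = 15.1589.

V = 15.1589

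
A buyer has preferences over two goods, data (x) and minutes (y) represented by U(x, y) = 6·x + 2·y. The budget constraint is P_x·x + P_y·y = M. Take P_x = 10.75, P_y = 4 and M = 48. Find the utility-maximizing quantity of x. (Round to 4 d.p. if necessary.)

x* = 4.4651

Linear utility — the consumer picks whichever good has higher MU/price: 6/10.75 = 0.5581 vs 2/4 = 0.5.
x gives more utility per dollar, so spend all income on x: x* = M/P_x, y* = 0.
Numerically: x* = 4.4651, y* = 0.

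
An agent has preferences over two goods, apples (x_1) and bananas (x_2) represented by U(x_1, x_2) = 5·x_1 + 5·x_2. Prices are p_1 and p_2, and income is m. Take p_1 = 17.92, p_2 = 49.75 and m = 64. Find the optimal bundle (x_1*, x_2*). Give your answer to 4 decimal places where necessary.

x_1 gives more utility per dollar, so spend all income on x_1: x_1* = m/p_1, x_2* = 0.
Numerically: x_1* = 3.5714, x_2* = 0.

x_1* = 3.5714, x_2* = 0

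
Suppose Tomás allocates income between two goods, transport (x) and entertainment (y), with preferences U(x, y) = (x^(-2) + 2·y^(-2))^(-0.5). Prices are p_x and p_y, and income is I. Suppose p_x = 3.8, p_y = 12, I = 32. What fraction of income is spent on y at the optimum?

share on y = 0.7306

MU_x ∝ x^(-3), MU_y ∝ 2·y^(-3), so MRS = (1/2)·(y/x)^(3) = p_x/p_y.
Hence y/x = (2·p_x/p_y)^(1/(3)), i.e. raised to the 1/3 power.
Substitute y = (y/x)·x into the budget: x* = I/(p_x + p_y·(y/x)).
Numerically y/x = 0.858771, so x* = 32/(3.8 + 12·0.858771) = 2.2687 and y* = 0.858771·2.2687 = 1.9483.
Expenditure on y: 12·1.9483 = 23.3791; share = 0.7306.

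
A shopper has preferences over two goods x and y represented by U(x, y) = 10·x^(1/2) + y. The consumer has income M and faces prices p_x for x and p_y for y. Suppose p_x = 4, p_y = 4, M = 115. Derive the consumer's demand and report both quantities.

x* = 25, y* = 3.75

Plugging in: x* = (5·4/4)² = 25, y* = 3.75.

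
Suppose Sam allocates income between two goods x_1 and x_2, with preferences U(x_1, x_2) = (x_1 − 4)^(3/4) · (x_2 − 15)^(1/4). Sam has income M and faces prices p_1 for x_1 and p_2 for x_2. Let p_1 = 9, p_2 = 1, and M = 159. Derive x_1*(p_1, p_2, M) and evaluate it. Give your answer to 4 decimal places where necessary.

Let x_1' = x_1−4, x_2' = x_2−15. MRS = 3·x_2'/x_1' = p_1/p_2.
Substituting into the budget: x_1* = 4 + 0.75·(M − 4·p_1 − 15·p_2)/p_1, and x_2* = 15 + 0.25·(…)/p_2.
Discretionary income = 159 − 4·9 − 15·1 = 108; x_1* = 4 + 0.75·108/9 = 13.

x_1* = 13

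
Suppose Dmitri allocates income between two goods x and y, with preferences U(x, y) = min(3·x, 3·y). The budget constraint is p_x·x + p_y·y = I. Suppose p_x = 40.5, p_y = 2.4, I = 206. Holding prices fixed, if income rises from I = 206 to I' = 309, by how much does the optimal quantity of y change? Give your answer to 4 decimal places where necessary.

With perfect complements, no substitution: consume in ratio x:y = 3:3.
Budget: p_x·x + p_y·x = I, so (3·p_x + 3·p_y)·x = 3·I.
Demand: x*(p_x,p_y,I) = 3·I/(3·p_x + 3·p_y), y* = 3·I/(3·p_x + 3·p_y).
Here 3·40.5 + 3·2.4 = 128.7, giving y* = 4.8019.
At I' = 309: y* = 7.2028. Change: 7.2028 − 4.8019 = 2.4009.

Δy* = 2.4009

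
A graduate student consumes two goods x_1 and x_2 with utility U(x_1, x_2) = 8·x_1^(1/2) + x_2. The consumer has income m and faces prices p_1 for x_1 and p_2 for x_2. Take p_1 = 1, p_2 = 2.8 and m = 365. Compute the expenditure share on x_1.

share on x_1 = 0.3437

Utility is quasi-linear in x_2; the FOC for x_1 is 4/√x_1 = p_1/p_2.
Thus x_1* = (4·p_2/p_1)² — independent of m — with the rest of income spent on x_2.
Plugging in: x_1* = (4·2.8/1)² = 125.44, x_2* = 85.5571.
Expenditure on x_1: 1·125.44 = 125.44; share = 0.3437.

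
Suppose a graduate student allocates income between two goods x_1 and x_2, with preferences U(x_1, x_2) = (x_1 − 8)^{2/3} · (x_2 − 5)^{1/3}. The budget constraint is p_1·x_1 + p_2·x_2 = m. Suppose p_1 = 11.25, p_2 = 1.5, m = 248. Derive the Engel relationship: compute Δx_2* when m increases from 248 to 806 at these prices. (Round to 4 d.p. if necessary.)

Δx_2* = 124

Let x_1' = x_1−8, x_2' = x_2−5. MRS = 2·x_2'/x_1' = p_1/p_2.
After buying the subsistence bundle (8, 5), a share 2/3 of the remaining income goes to x_1: x_1* = 8 + 2/3·(m − 8p_1 − 5p_2)/p_1.
Discretionary income = 248 − 8·11.25 − 5·1.5 = 150.5; x_2* = 5 + 1/3·150.5/1.5 = 38.4444.
At m' = 806: x_2* = 162.4444. Change: 162.4444 − 38.4444 = 124.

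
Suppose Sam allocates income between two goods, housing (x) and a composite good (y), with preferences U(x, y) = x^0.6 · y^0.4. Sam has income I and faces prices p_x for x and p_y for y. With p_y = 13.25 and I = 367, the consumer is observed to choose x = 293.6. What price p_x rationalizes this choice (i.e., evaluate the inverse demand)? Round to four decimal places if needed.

p_x = 0.75

The MRS is (3/2)·y/x. Set MRS = p_x/p_y.
So 0.6·p_y·y = 0.4·p_x·x; combined with the budget, a share 0.6 of income goes to x.
Demand: x*(p_x,p_y,I) = 0.6·I/p_x and y* = 0.4·I/p_y.
Set x* = 293.6 in the demand function and solve for p_x: p_x = 0.75.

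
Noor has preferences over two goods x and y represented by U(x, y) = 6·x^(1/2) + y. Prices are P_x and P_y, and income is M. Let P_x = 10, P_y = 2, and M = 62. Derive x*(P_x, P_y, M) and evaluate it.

Set MRS = P_x/P_y: 3·x^(−1/2) = P_x/P_y.
Solve: √x = 3·P_y/P_x, so x*(P_x,P_y) = (3·P_y/P_x)², and y* = (M − P_x·x*)/P_y.
Plugging in: x* = (3·2/10)² = 0.36.

x* = 0.36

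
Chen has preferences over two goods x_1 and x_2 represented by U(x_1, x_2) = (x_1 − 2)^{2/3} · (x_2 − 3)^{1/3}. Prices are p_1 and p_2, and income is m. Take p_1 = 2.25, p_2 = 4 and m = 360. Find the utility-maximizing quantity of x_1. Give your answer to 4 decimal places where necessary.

Let x_1' = x_1−2, x_2' = x_2−3. MRS = 2·x_2'/x_1' = p_1/p_2.
Substituting into the budget: x_1* = 2 + 2/3·(m − 2·p_1 − 3·p_2)/p_1, and x_2* = 3 + 1/3·(…)/p_2.
Discretionary income = 360 − 2·2.25 − 3·4 = 343.5; x_1* = 2 + 2/3·343.5/2.25 = 103.7778.

x_1* = 103.7778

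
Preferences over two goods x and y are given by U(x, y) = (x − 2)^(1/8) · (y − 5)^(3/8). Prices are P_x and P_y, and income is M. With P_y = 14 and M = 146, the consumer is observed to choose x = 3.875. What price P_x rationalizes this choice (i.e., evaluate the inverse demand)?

Let x' = x−2, y' = y−5. MRS = (1/3)·y'/x' = P_x/P_y.
Substituting into the budget: x* = 2 + 0.25·(M − 2·P_x − 5·P_y)/P_x, and y* = 5 + 0.75·(…)/P_y.
Set x* = 3.875 in the demand function and solve for P_x: P_x = 8.

P_x = 8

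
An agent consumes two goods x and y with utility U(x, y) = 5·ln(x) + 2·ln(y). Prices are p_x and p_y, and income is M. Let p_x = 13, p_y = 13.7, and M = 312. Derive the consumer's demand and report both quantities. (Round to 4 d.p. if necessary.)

x* = 17.1429, y* = 6.5068

Demand: x*(p_x,p_y,M) = 5/7·M/p_x and y* = 2/7·M/p_y.
At p_x=13, p_y=13.7, M=312: x* = 5/7·312/13 = 17.1429, y* = 6.5068.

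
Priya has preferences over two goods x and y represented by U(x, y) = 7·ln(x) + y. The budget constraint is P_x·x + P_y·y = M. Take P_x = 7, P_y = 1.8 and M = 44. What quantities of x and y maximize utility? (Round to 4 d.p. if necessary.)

Set MRS = P_x/P_y: (7/x)/1 = P_x/P_y.
So x*(P_x,P_y) = 7·P_y/P_x, independent of income; and y* = (M − 7·P_y)/P_y.
At the given prices: x* = 7·1.8/7 = 1.8, and y* = 17.4444.

x* = 1.8, y* = 17.4444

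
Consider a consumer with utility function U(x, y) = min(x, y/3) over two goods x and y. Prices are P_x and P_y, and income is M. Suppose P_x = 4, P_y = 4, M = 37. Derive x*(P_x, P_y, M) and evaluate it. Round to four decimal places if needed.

With perfect complements, no substitution: consume in ratio x:y = 1:3.
Budget: P_x·x + P_y·3·x = M, so (P_x + 3·P_y)·x = M.
Demand: x*(P_x,P_y,M) = M/(P_x + 3·P_y), y* = 3·M/(P_x + 3·P_y).
Here 4 + 3·4 = 16, giving x* = 2.3125.

x* = 2.3125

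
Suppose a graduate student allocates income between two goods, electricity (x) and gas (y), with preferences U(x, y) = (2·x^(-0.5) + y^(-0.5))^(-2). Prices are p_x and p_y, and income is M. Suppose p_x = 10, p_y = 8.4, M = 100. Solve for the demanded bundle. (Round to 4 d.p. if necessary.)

Substitute y = (y/x)·x into the budget: x* = M/(p_x + p_y·(y/x)).
Numerically y/x = 0.70761, so x* = 100/(10 + 8.4·0.70761) = 6.272 and y* = 0.70761·6.272 = 4.4381.

x* = 6.272, y* = 4.4381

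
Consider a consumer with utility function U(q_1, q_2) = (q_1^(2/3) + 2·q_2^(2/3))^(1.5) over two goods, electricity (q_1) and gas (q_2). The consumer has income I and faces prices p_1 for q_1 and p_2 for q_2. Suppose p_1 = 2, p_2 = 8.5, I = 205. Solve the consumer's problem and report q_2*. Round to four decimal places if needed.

q_2* = 7.403

MU_q_1 ∝ q_1^(-1/3), MU_q_2 ∝ 2·q_2^(-1/3), so MRS = (1/2)·(q_2/q_1)^(1/3) = p_1/p_2.
Hence q_2/q_1 = (2·p_1/p_2)^(1/(1/3)), i.e. raised to the 3 power.
Substitute q_2 = (q_2/q_1)·q_1 into the budget: q_1* = I/(p_1 + p_2·(q_2/q_1)).
Numerically q_2/q_1 = 0.104213, so q_1* = 205/(2 + 8.5·0.104213) = 71.0372 and q_2* = 0.104213·71.0372 = 7.403.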